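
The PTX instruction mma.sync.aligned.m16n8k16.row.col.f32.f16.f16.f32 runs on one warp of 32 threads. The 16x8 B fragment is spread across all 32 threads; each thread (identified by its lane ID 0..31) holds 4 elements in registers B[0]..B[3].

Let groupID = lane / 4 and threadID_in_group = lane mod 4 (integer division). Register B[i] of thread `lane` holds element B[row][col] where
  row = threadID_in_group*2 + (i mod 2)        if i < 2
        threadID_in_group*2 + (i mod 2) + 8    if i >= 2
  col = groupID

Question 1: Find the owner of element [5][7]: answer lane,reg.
30,1

c=7->g=7  r=5->rb=0,t=2,b0=1
L=7*4+2=30  i=0*2+1=1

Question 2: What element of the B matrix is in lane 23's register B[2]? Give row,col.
lane 23→23/4=5, 23 mod 4=3
i=2  r:2·3+0+8→14  c:5

14,5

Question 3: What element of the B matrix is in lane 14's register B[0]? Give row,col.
4,3

lane 14->14/4=3, 14 mod 4=2
i=0  r:2·2+0+0->4  c:3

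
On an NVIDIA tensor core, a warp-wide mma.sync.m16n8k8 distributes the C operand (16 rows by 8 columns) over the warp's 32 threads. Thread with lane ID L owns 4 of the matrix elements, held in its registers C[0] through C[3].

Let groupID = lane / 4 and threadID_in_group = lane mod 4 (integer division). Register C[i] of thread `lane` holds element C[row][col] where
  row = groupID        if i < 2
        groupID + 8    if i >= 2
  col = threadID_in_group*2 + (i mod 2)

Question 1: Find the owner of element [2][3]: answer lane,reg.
9,1

r: 2->gid=2,r8=0  c: 3->tid=1,i&1=1
L=2*4+1=9  i=0*2+1=1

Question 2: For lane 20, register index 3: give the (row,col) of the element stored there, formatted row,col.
lane 20: G=5 (20/4), T=0 (20%4)
i=3: r=5+8=13, c=0*2+1=1

13,1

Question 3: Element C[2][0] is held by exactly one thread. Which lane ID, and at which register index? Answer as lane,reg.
r=2->g=2,rb=0  c=0->t=0,b0=0
L=2*4+0=8  i=0*2+0=0

8,0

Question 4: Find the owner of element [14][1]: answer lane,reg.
24,3

r=14⇒gr=6,Rb=1  c=1⇒th=0,odd=1
L=6*4+0=24  i=1*2+1=3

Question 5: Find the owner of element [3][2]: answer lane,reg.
r=3→G=3,rhi=0  c=2→T=1,p=0
L=3*4+1=13  i=0*2+0=0

13,0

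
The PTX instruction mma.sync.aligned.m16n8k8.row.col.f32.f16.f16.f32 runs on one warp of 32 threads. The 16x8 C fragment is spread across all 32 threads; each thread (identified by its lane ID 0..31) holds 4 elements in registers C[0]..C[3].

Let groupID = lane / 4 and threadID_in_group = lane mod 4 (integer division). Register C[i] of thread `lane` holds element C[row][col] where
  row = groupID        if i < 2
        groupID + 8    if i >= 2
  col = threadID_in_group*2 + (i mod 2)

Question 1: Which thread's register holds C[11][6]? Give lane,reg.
r=11->g=3,rb=1  c=6->t=3,b0=0
L=3*4+3=15  i=1*2+0=2

15,2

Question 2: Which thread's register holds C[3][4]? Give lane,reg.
14,0

r=3→G=3,rhi=0  c=4→T=2,p=0
L=3*4+2=14  i=0*2+0=0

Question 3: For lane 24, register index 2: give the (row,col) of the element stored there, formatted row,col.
lane 24⇒24/4=6, 24 mod 4=0
i=2  r:6+8⇒14  c:2·0+0⇒0

14,0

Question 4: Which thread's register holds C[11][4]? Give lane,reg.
14,2

r=11→G=3,rhi=1  c=4→T=2,p=0
L=3*4+2=14  i=1*2+0=2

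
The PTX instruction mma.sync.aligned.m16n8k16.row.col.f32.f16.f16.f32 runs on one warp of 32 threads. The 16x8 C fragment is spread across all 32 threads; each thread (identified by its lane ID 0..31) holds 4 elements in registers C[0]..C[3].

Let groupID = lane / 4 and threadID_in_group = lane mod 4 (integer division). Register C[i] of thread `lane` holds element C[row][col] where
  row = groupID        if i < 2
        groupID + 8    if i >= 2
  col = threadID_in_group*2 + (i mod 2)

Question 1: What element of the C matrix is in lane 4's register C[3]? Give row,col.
9,1

lane 4: G=1 (4/4), T=0 (4%4)
i=3: r=1+8=9, c=0*2+1=1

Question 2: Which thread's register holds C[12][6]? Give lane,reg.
19,2

r=12->g=4,rb=1  c=6->t=3,b0=0
L=4*4+3=19  i=1*2+0=2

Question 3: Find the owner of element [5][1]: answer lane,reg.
20,1

r: 5->gid=5,r8=0  c: 1->tid=0,i&1=1
L=5*4+0=20  i=0*2+1=1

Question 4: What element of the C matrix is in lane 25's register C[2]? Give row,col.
lane 25: gid=6 (25/4), tid=1 (25%4)
i=2: r=6+8=14, c=1*2+0=2

14,2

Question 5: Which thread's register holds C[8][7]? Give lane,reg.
3,3

r: 8->gid=0,r8=1  c: 7->tid=3,i&1=1
L=0*4+3=3  i=1*2+1=3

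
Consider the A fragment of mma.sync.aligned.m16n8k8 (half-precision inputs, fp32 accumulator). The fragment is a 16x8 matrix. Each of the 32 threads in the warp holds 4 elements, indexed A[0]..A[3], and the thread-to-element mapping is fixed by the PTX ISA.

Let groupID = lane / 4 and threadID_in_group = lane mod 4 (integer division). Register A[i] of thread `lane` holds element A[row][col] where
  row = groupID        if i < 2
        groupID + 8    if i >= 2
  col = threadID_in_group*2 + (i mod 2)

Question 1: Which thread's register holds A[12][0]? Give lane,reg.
r=12⇒gr=4,Rb=1  c=0⇒th=0,odd=0
L=4*4+0=16  i=1*2+0=2

16,2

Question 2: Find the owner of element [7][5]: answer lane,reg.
r=7->g=7,rb=0  c=5->t=2,b0=1
L=7*4+2=30  i=0*2+1=1

30,1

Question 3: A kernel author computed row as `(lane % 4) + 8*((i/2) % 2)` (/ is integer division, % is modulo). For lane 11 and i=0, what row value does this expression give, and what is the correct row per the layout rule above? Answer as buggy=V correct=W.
buggy=3 correct=2

`(lane % 4) + 8*((i/2) % 2)`[11,0]⇒3
lane 11: gr=2 (11/4), th=3 (11%4)
i=0: r=2+0=2, c=3*2+0=6
row: 3 vs 2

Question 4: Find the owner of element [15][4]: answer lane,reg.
30,2

r:15=>grp=7,rB=1  c:4=>tig=2,lo=0
L=7*4+2=30  i=1*2+0=2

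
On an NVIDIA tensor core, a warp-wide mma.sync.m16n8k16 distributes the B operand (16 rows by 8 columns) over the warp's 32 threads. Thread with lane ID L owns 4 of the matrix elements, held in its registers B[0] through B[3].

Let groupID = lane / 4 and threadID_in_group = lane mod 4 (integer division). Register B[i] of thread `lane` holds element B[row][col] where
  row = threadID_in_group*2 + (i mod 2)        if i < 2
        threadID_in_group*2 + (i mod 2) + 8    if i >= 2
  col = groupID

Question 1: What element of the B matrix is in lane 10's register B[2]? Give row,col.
12,2

10: gr=2,th=2
[2] (2*2+0+8,2) = (12,2)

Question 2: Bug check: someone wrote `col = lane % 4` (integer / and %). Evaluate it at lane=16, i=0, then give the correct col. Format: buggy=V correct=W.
buggy=0 correct=4

`lane % 4`[16,0]=>0
lane 16: grp=4 (16/4), tig=0 (16%4)
i=0: r=0*2+0+0=0, c=grp=4
col: 0 vs 4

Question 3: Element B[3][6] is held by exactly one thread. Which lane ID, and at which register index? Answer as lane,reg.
25,1

c:6=>grp=6  r:3=>rB=0,tig=1,lo=1
L=6*4+1=25  i=0*2+1=1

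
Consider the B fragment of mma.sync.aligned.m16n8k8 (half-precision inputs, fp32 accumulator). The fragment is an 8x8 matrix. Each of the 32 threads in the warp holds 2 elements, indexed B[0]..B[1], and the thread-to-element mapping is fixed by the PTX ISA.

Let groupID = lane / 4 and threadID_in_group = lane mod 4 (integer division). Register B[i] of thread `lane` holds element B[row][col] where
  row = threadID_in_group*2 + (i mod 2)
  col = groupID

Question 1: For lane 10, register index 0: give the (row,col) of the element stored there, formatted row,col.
4,2

L=10⇒gr=10>>2=2, th=10&3=2
[0]⇒row 2·2+0=4  col gr=2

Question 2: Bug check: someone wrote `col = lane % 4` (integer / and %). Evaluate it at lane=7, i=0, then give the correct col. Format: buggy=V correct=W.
`lane % 4`[7,0]->3
lane 7: gid=1 (7/4), tid=3 (7%4)
i=0: r=3*2+0=6, c=gid=1
col: 3 vs 1

buggy=3 correct=1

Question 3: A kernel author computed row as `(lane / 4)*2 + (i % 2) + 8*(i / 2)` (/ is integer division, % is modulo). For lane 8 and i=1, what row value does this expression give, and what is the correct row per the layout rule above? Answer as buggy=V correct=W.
buggy=5 correct=1

`(lane / 4)*2 + (i % 2) + 8*(i / 2)`[8,1]⇒5
lane 8⇒8/4=2, 8 mod 4=0
i=1  r:2·0+1⇒1  c:2
row: 5 vs 1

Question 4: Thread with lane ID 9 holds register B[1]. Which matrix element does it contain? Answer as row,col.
3,2

lane 9->9/4=2, 9 mod 4=1
i=1  r:2·1+1->3  c:2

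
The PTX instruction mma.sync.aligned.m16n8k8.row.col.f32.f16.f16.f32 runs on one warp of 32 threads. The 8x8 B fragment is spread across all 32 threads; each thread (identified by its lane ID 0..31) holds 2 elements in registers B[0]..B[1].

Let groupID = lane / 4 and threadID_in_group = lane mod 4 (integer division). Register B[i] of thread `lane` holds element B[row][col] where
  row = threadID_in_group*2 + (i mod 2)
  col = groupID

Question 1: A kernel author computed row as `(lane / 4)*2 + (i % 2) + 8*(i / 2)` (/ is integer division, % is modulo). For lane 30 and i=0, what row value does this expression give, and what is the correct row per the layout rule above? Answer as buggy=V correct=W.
`(lane / 4)*2 + (i % 2) + 8*(i / 2)`[30,0]→14
30: G=7,T=2
[0] (2*2+0,7) = (4,7)
row: 14 vs 4

buggy=14 correct=4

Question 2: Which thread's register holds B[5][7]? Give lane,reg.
30,1

c: 7->gid=7  r: 5->tid=2,i&1=1
L=7*4+2=30  i=1=1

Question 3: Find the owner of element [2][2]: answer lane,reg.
9,0

c=2→G=2  r=2→T=1,p=0
L=2*4+1=9  i=0=0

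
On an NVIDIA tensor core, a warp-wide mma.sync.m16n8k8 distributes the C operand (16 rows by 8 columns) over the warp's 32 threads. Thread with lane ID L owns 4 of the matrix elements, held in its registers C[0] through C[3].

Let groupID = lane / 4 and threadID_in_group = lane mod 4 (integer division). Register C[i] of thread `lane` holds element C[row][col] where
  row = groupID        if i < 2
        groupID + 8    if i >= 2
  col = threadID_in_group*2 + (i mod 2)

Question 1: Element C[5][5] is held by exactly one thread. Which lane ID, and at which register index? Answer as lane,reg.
22,1

r: 5->gid=5,r8=0  c: 5->tid=2,i&1=1
L=5*4+2=22  i=0*2+1=1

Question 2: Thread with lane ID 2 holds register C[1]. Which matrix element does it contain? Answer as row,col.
lane 2: g=0 (2/4), t=2 (2%4)
i=1: r=0+0=0, c=2*2+1=5

0,5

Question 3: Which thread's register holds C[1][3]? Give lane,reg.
5,1

r: 1->gid=1,r8=0  c: 3->tid=1,i&1=1
L=1*4+1=5  i=0*2+1=1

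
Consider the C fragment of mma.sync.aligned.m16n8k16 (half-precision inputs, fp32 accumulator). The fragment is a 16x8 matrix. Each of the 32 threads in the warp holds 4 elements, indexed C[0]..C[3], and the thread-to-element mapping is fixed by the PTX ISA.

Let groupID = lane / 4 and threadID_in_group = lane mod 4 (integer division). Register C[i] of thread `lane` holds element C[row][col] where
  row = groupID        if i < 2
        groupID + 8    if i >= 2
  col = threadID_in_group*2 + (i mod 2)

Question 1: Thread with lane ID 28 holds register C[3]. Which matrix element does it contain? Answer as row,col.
15,1

28: G=7,T=0
[3] (7+8,0*2+1) = (15,1)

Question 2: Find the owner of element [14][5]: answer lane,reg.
26,3

r=14→G=6,rhi=1  c=5→T=2,p=1
L=6*4+2=26  i=1*2+1=3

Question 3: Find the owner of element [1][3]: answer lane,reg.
r=1→G=1,rhi=0  c=3→T=1,p=1
L=1*4+1=5  i=0*2+1=1

5,1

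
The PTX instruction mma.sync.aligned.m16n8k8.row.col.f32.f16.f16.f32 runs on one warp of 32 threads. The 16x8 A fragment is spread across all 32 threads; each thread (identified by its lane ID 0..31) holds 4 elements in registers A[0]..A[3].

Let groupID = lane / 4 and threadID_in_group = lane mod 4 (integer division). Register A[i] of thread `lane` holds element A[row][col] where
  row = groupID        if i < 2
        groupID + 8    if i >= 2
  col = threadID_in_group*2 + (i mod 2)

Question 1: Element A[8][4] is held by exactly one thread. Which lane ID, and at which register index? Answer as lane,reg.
2,2

r=8⇒gr=0,Rb=1  c=4⇒th=2,odd=0
L=0*4+2=2  i=1*2+0=2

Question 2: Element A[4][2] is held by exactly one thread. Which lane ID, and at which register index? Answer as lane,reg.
r=4->g=4,rb=0  c=2->t=1,b0=0
L=4*4+1=17  i=0*2+0=0

17,0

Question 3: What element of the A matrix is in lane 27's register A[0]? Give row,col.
6,6

lane 27->27/4=6, 27 mod 4=3
i=0  r:6+0->6  c:2·3+0->6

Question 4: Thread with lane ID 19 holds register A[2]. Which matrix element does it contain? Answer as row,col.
lane 19: G=4 (19/4), T=3 (19%4)
i=2: r=4+8=12, c=3*2+0=6

12,6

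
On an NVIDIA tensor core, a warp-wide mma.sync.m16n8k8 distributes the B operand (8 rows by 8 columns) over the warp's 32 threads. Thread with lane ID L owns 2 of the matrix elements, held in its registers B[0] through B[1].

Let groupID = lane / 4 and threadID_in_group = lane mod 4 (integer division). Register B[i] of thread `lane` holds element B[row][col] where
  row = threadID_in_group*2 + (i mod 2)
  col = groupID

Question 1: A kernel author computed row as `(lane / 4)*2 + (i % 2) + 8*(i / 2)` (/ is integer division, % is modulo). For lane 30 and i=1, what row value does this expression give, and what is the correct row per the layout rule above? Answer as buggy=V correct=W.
buggy=15 correct=5

`(lane / 4)*2 + (i % 2) + 8*(i / 2)`[30,1]→15
30: G=7,T=2
[1] (2*2+1,7) = (5,7)
row: 15 vs 5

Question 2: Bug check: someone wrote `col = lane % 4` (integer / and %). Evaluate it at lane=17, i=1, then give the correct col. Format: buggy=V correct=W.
buggy=1 correct=4

`lane % 4`[17,1]->1
lane 17->17/4=4, 17 mod 4=1
i=1  r:2·1+1->3  c:4
col: 1 vs 4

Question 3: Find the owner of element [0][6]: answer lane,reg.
c: 6->gid=6  r: 0->tid=0,i&1=0
L=6*4+0=24  i=0=0

24,0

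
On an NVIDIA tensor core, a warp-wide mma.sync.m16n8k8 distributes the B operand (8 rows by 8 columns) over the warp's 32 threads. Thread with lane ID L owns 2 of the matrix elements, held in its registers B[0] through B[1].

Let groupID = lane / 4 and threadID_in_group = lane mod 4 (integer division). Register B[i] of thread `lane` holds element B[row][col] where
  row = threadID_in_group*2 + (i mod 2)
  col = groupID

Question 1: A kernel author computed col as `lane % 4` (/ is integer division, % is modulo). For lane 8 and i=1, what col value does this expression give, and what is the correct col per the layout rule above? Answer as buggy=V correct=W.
buggy=0 correct=2

`lane % 4`[8,1]→0
L=8→G=8>>2=2, T=8&3=0
[1]→row 0·2+1=1  col G=2
col: 0 vs 2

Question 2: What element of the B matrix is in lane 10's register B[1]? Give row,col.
5,2

10: grp=2,tig=2
[1] (2*2+1,2) = (5,2)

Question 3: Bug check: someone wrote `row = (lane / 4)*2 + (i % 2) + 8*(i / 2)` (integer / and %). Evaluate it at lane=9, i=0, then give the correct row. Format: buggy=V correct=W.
buggy=4 correct=2

`(lane / 4)*2 + (i % 2) + 8*(i / 2)`[9,0]→4
L=9→G=9>>2=2, T=9&3=1
[0]→row 1·2+0=2  col G=2
row: 4 vs 2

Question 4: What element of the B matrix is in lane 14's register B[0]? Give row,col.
4,3

lane 14→14/4=3, 14 mod 4=2
i=0  r:2·2+0→4  c:3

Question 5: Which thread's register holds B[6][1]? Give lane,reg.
7,0

c=1->g=1  r=6->t=3,b0=0
L=1*4+3=7  i=0=0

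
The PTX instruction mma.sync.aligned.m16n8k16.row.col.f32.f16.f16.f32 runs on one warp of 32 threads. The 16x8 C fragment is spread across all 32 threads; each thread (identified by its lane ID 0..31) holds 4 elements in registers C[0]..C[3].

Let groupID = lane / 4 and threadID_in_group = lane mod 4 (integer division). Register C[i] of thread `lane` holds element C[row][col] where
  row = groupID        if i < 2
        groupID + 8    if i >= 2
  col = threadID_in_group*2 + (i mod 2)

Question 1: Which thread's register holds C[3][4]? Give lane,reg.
14,0

r=3⇒gr=3,Rb=0  c=4⇒th=2,odd=0
L=3*4+2=14  i=0*2+0=0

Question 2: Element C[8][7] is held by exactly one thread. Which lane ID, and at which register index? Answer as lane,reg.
3,3

r=8→G=0,rhi=1  c=7→T=3,p=1
L=0*4+3=3  i=1*2+1=3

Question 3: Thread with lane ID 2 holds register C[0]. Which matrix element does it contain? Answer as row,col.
0,4

lane 2: grp=0 (2/4), tig=2 (2%4)
i=0: r=0+0=0, c=2*2+0=4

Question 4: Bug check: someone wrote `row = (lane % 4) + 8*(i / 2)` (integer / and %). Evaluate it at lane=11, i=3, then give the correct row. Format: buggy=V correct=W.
buggy=11 correct=10

`(lane % 4) + 8*(i / 2)`[11,3]→11
lane 11→11/4=2, 11 mod 4=3
i=3  r:2+8→10  c:2·3+1→7
row: 11 vs 10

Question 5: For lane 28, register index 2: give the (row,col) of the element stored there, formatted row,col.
15,0

28: G=7,T=0
[2] (7+8,0*2+0) = (15,0)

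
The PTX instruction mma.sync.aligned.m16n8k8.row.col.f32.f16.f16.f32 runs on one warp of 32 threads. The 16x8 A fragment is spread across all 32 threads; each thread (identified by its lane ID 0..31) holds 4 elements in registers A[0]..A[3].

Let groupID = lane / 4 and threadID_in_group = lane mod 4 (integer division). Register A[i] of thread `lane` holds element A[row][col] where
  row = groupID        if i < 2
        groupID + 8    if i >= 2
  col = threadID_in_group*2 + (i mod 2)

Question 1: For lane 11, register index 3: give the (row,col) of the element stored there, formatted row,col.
lane 11=>11/4=2, 11 mod 4=3
i=3  r:2+8=>10  c:2·3+1=>7

10,7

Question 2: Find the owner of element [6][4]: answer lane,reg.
r=6->g=6,rb=0  c=4->t=2,b0=0
L=6*4+2=26  i=0*2+0=0

26,0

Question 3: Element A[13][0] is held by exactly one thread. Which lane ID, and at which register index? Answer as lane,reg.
20,2

r=13->g=5,rb=1  c=0->t=0,b0=0
L=5*4+0=20  i=1*2+0=2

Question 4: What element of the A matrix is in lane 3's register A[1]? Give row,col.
3: g=0,t=3
[1] (0+0,3*2+1) = (0,7)

0,7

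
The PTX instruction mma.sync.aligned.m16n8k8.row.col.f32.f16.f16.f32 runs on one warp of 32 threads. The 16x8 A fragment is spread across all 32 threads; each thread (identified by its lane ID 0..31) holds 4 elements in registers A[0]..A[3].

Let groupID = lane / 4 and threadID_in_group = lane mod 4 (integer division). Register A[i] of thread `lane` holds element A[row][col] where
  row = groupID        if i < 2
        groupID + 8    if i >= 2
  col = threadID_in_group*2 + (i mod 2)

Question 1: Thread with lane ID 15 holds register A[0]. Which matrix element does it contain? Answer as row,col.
15: g=3,t=3
[0] (3+0,3*2+0) = (3,6)

3,6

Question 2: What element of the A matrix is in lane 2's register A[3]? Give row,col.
8,5

L=2=>grp=2>>2=0, tig=2&3=2
[3]=>row 0+8=8  col 2·2+1=5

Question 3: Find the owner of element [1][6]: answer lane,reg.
r=1→G=1,rhi=0  c=6→T=3,p=0
L=1*4+3=7  i=0*2+0=0

7,0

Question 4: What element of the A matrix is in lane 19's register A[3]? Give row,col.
12,7

lane 19=>19/4=4, 19 mod 4=3
i=3  r:4+8=>12  c:2·3+1=>7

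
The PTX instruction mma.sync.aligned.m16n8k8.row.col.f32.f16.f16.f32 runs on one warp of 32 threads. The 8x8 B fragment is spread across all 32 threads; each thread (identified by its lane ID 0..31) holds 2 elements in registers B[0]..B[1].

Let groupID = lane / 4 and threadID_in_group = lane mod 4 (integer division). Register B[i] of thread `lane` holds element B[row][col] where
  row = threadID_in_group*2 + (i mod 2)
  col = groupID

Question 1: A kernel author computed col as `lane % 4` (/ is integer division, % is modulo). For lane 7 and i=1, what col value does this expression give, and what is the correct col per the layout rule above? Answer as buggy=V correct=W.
`lane % 4`[7,1]->3
lane 7: gid=1 (7/4), tid=3 (7%4)
i=1: r=3*2+1=7, c=gid=1
col: 3 vs 1

buggy=3 correct=1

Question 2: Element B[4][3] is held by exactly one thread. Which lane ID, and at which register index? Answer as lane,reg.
14,0

c=3→G=3  r=4→T=2,p=0
L=3*4+2=14  i=0=0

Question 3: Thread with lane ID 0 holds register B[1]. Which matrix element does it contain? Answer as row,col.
lane 0: g=0 (0/4), t=0 (0%4)
i=1: r=0*2+1=1, c=g=0

1,0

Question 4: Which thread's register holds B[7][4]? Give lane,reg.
c=4->g=4  r=7->t=3,b0=1
L=4*4+3=19  i=1=1

19,1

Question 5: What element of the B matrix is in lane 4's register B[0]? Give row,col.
lane 4→4/4=1, 4 mod 4=0
i=0  r:2·0+0→0  c:1

0,1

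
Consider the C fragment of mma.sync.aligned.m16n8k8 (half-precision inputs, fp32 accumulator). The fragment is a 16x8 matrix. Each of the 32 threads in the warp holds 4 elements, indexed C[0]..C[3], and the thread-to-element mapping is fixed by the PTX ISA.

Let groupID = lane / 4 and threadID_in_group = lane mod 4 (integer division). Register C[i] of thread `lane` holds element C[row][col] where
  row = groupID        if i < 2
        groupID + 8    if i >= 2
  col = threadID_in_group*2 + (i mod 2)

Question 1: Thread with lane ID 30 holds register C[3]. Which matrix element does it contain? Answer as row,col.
15,5

lane 30→30/4=7, 30 mod 4=2
i=3  r:7+8→15  c:2·2+1→5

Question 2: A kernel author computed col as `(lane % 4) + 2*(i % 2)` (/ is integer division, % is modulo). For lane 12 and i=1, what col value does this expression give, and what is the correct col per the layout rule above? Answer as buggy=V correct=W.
`(lane % 4) + 2*(i % 2)`[12,1]->2
lane 12: gid=3 (12/4), tid=0 (12%4)
i=1: r=3+0=3, c=0*2+1=1
col: 2 vs 1

buggy=2 correct=1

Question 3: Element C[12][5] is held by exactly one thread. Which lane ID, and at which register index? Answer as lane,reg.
r:12=>grp=4,rB=1  c:5=>tig=2,lo=1
L=4*4+2=18  i=1*2+1=3

18,3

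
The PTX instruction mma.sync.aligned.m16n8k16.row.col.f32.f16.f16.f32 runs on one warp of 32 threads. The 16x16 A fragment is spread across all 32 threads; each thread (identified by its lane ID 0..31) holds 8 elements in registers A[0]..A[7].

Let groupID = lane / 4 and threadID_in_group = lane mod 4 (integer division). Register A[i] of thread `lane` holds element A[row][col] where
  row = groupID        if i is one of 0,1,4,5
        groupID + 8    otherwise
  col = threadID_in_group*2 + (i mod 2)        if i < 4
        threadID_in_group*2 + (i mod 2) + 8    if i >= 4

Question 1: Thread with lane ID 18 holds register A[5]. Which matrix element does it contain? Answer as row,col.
4,13

lane 18->18/4=4, 18 mod 4=2
i=5  r:4+0->4  c:2·2+1+8->13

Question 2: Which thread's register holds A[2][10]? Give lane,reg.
r: 2->gid=2,r8=0  c: 10->c8=1,tid=1,i&1=0
L=2*4+1=9  i=1*4+0*2+0=4

9,4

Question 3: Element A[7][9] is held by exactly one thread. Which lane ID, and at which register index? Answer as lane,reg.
28,5

r=7->g=7,rb=0  c=9->cb=1,t=0,b0=1
L=7*4+0=28  i=1*4+0*2+1=5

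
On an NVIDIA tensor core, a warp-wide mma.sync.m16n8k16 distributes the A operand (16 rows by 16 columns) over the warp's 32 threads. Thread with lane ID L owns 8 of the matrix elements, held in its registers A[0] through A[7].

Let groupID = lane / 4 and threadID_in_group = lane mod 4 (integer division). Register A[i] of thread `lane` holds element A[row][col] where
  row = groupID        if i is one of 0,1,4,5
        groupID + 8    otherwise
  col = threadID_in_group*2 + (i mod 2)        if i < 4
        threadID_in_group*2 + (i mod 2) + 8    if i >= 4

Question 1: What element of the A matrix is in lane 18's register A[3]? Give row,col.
lane 18: g=4 (18/4), t=2 (18%4)
i=3: r=4+8=12, c=2*2+1+0=5

12,5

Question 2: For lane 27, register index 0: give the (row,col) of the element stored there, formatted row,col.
27: gr=6,th=3
[0] (6+0,3*2+0+0) = (6,6)

6,6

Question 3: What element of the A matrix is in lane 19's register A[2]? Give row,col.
lane 19→19/4=4, 19 mod 4=3
i=2  r:4+8→12  c:2·3+0+0→6

12,6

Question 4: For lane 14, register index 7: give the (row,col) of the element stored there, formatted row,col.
11,13

L=14→G=14>>2=3, T=14&3=2
[7]→row 3+8=11  col 2·2+1+8=13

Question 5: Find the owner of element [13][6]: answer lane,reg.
r: 13->gid=5,r8=1  c: 6->c8=0,tid=3,i&1=0
L=5*4+3=23  i=0*4+1*2+0=2

23,2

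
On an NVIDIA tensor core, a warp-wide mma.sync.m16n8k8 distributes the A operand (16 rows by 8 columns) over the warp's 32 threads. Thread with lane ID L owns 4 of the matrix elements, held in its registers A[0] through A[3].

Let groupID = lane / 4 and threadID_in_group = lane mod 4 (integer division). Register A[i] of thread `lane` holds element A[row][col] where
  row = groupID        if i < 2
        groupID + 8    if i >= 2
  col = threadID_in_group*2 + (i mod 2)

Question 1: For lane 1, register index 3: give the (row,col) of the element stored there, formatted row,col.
lane 1: gid=0 (1/4), tid=1 (1%4)
i=3: r=0+8=8, c=1*2+1=3

8,3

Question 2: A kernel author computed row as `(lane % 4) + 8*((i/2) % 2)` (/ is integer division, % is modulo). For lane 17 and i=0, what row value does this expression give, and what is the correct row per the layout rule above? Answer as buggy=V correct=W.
`(lane % 4) + 8*((i/2) % 2)`[17,0]⇒1
lane 17: gr=4 (17/4), th=1 (17%4)
i=0: r=4+0=4, c=1*2+0=2
row: 1 vs 4

buggy=1 correct=4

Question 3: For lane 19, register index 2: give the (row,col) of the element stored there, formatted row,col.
12,6

lane 19->19/4=4, 19 mod 4=3
i=2  r:4+8->12  c:2·3+0->6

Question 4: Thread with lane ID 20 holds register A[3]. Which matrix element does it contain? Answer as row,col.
L=20→G=20>>2=5, T=20&3=0
[3]→row 5+8=13  col 0·2+1=1

13,1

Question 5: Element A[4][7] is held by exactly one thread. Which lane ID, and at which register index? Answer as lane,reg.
19,1

r: 4->gid=4,r8=0  c: 7->tid=3,i&1=1
L=4*4+3=19  i=0*2+1=1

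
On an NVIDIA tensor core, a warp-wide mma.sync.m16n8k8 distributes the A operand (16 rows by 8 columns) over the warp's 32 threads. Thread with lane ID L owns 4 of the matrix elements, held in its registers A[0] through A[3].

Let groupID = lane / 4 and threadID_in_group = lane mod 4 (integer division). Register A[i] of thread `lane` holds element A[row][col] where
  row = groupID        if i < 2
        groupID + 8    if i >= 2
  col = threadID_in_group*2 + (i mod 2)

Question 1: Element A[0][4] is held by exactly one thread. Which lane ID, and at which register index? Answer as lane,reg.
2,0

r=0->g=0,rb=0  c=4->t=2,b0=0
L=0*4+2=2  i=0*2+0=0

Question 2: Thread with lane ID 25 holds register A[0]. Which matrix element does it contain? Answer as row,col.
lane 25: grp=6 (25/4), tig=1 (25%4)
i=0: r=6+0=6, c=1*2+0=2

6,2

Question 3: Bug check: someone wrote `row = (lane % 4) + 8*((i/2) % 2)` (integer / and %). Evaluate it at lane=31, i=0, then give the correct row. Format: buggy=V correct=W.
buggy=3 correct=7

`(lane % 4) + 8*((i/2) % 2)`[31,0]→3
lane 31: G=7 (31/4), T=3 (31%4)
i=0: r=7+0=7, c=3*2+0=6
row: 3 vs 7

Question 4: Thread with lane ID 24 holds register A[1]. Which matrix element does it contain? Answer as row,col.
6,1

lane 24: gr=6 (24/4), th=0 (24%4)
i=1: r=6+0=6, c=0*2+1=1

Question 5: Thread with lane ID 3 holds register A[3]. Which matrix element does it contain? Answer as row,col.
lane 3: gid=0 (3/4), tid=3 (3%4)
i=3: r=0+8=8, c=3*2+1=7

8,7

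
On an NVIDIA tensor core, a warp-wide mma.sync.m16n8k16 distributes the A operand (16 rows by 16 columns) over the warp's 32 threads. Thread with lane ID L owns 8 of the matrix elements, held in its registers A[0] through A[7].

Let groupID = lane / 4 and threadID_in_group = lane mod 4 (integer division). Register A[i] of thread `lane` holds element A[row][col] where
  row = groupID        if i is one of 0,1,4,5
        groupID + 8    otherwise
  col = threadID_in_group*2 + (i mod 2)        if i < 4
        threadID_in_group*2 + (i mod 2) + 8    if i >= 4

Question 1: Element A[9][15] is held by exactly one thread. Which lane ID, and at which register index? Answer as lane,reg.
r=9⇒gr=1,Rb=1  c=15⇒Cb=1,th=3,odd=1
L=1*4+3=7  i=1*4+1*2+1=7

7,7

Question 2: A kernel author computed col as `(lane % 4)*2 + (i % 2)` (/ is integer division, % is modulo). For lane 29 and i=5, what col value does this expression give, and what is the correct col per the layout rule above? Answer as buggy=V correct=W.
`(lane % 4)*2 + (i % 2)`[29,5]⇒3
29: gr=7,th=1
[5] (7+0,1*2+1+8) = (7,11)
col: 3 vs 11

buggy=3 correct=11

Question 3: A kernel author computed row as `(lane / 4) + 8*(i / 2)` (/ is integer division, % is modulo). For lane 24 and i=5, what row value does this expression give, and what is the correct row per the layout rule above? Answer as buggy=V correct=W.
`(lane / 4) + 8*(i / 2)`[24,5]→22
lane 24→24/4=6, 24 mod 4=0
i=5  r:6+0→6  c:2·0+1+8→9
row: 22 vs 6

buggy=22 correct=6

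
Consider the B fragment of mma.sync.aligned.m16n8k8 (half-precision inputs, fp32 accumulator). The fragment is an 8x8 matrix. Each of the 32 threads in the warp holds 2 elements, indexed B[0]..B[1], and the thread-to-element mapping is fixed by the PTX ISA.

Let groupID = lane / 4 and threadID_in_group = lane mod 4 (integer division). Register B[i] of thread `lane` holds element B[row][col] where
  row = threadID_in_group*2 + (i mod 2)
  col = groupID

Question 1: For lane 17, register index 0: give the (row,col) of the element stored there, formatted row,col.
2,4

lane 17⇒17/4=4, 17 mod 4=1
i=0  r:2·1+0⇒2  c:4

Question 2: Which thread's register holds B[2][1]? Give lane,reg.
5,0

c=1->g=1  r=2->t=1,b0=0
L=1*4+1=5  i=0=0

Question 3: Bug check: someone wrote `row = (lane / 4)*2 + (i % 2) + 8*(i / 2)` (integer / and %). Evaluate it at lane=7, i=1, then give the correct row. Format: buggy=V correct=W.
`(lane / 4)*2 + (i % 2) + 8*(i / 2)`[7,1]=>3
lane 7=>7/4=1, 7 mod 4=3
i=1  r:2·3+1=>7  c:1
row: 3 vs 7

buggy=3 correct=7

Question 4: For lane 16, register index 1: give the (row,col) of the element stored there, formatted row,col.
1,4

lane 16: g=4 (16/4), t=0 (16%4)
i=1: r=0*2+1=1, c=g=4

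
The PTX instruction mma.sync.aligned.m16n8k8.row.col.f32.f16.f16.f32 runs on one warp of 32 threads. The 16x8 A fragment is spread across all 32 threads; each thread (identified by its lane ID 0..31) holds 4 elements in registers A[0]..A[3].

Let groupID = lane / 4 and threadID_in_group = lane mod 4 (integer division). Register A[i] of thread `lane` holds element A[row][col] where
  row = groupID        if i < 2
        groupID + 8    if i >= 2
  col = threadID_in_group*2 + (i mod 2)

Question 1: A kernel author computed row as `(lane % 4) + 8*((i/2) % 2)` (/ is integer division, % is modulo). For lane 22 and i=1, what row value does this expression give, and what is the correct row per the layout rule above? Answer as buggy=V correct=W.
`(lane % 4) + 8*((i/2) % 2)`[22,1]=>2
lane 22: grp=5 (22/4), tig=2 (22%4)
i=1: r=5+0=5, c=2*2+1=5
row: 2 vs 5

buggy=2 correct=5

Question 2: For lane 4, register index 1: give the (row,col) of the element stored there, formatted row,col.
1,1

lane 4→4/4=1, 4 mod 4=0
i=1  r:1+0→1  c:2·0+1→1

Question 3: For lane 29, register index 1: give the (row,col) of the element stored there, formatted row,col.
7,3

L=29⇒gr=29>>2=7, th=29&3=1
[1]⇒row 7+0=7  col 1·2+1=3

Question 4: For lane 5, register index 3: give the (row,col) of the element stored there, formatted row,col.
9,3

L=5→G=5>>2=1, T=5&3=1
[3]→row 1+8=9  col 1·2+1=3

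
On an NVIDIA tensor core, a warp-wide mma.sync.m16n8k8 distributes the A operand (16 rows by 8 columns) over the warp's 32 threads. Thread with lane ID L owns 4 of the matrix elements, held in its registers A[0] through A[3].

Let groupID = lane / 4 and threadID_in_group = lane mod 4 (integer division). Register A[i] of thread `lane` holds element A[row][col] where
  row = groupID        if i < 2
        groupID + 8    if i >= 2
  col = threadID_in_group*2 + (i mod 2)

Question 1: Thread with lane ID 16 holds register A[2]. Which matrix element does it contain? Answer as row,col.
12,0

L=16->gid=16>>2=4, tid=16&3=0
[2]->row 4+8=12  col 0·2+0=0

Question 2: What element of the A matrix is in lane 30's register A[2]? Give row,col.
15,4

30: g=7,t=2
[2] (7+8,2*2+0) = (15,4)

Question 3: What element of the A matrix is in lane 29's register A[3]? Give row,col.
15,3

lane 29: gid=7 (29/4), tid=1 (29%4)
i=3: r=7+8=15, c=1*2+1=3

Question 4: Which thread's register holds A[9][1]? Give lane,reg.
4,3

r:9=>grp=1,rB=1  c:1=>tig=0,lo=1
L=1*4+0=4  i=1*2+1=3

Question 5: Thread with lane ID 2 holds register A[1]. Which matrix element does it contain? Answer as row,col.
2: grp=0,tig=2
[1] (0+0,2*2+1) = (0,5)

0,5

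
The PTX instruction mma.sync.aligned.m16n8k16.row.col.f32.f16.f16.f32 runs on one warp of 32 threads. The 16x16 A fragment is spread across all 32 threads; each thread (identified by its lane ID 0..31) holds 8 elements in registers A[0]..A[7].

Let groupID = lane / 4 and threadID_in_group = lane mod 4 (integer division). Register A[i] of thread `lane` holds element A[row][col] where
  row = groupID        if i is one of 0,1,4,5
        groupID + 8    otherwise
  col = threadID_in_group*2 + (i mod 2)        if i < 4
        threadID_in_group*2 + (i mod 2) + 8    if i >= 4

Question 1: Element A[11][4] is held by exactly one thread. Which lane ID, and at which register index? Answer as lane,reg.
14,2

r:11=>grp=3,rB=1  c:4=>cB=0,tig=2,lo=0
L=3*4+2=14  i=0*4+1*2+0=2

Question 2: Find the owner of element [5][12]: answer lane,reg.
22,4

r=5→G=5,rhi=0  c=12→chi=1,T=2,p=0
L=5*4+2=22  i=1*4+0*2+0=4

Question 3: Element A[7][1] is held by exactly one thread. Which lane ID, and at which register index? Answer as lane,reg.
28,1

r:7=>grp=7,rB=0  c:1=>cB=0,tig=0,lo=1
L=7*4+0=28  i=0*4+0*2+1=1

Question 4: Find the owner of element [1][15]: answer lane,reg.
r=1->g=1,rb=0  c=15->cb=1,t=3,b0=1
L=1*4+3=7  i=1*4+0*2+1=5

7,5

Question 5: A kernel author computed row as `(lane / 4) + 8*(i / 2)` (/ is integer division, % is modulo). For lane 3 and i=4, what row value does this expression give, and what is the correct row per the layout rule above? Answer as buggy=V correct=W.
buggy=16 correct=0

`(lane / 4) + 8*(i / 2)`[3,4]→16
lane 3: G=0 (3/4), T=3 (3%4)
i=4: r=0+0=0, c=3*2+0+8=14
row: 16 vs 0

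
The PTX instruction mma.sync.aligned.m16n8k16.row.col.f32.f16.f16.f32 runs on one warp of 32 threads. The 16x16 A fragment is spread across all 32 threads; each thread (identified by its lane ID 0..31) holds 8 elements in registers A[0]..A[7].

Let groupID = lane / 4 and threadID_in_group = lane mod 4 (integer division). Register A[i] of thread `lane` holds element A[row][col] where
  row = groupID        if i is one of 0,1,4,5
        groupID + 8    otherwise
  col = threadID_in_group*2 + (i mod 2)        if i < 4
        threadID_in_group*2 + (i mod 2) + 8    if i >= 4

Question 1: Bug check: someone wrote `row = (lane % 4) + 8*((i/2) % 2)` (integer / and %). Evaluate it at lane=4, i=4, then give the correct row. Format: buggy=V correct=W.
`(lane % 4) + 8*((i/2) % 2)`[4,4]⇒0
lane 4: gr=1 (4/4), th=0 (4%4)
i=4: r=1+0=1, c=0*2+0+8=8
row: 0 vs 1

buggy=0 correct=1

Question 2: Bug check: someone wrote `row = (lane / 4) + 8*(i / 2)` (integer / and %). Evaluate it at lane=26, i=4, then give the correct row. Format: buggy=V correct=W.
buggy=22 correct=6

`(lane / 4) + 8*(i / 2)`[26,4]->22
26: gid=6,tid=2
[4] (6+0,2*2+0+8) = (6,12)
row: 22 vs 6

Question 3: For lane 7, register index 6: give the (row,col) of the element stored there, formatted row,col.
7: gid=1,tid=3
[6] (1+8,3*2+0+8) = (9,14)

9,14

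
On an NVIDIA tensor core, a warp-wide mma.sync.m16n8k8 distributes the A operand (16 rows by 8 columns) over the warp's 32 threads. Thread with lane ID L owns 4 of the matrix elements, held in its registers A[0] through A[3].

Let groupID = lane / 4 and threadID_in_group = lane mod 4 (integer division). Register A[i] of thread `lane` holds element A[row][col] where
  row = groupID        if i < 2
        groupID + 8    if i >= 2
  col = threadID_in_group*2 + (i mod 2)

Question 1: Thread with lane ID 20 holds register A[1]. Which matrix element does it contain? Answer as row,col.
lane 20: gid=5 (20/4), tid=0 (20%4)
i=1: r=5+0=5, c=0*2+1=1

5,1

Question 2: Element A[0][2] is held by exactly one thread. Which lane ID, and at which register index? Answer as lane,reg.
r=0→G=0,rhi=0  c=2→T=1,p=0
L=0*4+1=1  i=0*2+0=0

1,0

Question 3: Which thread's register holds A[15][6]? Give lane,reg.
31,2

r=15⇒gr=7,Rb=1  c=6⇒th=3,odd=0
L=7*4+3=31  i=1*2+0=2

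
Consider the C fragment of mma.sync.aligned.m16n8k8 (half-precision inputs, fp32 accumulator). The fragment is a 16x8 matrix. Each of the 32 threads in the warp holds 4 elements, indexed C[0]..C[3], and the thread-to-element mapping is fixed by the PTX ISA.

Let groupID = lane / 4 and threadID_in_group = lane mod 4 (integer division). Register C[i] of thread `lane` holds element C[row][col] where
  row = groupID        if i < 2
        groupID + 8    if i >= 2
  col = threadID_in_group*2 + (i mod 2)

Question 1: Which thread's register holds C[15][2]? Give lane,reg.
r=15⇒gr=7,Rb=1  c=2⇒th=1,odd=0
L=7*4+1=29  i=1*2+0=2

29,2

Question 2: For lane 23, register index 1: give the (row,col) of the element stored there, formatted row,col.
23: g=5,t=3
[1] (5+0,3*2+1) = (5,7)

5,7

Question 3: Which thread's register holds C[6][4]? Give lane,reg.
26,0

r=6→G=6,rhi=0  c=4→T=2,p=0
L=6*4+2=26  i=0*2+0=0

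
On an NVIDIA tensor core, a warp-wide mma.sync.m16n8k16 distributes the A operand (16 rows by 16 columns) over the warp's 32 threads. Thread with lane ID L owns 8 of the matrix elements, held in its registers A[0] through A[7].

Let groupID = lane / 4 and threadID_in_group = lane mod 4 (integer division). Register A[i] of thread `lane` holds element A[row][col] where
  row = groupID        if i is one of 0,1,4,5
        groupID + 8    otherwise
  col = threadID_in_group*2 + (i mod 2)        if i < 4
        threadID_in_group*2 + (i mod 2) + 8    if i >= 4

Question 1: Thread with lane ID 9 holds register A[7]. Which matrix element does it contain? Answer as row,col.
10,11

lane 9: G=2 (9/4), T=1 (9%4)
i=7: r=2+8=10, c=1*2+1+8=11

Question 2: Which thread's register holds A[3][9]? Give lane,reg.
r: 3->gid=3,r8=0  c: 9->c8=1,tid=0,i&1=1
L=3*4+0=12  i=1*4+0*2+1=5

12,5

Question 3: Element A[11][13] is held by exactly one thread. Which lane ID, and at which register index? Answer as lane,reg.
r=11⇒gr=3,Rb=1  c=13⇒Cb=1,th=2,odd=1
L=3*4+2=14  i=1*4+1*2+1=7

14,7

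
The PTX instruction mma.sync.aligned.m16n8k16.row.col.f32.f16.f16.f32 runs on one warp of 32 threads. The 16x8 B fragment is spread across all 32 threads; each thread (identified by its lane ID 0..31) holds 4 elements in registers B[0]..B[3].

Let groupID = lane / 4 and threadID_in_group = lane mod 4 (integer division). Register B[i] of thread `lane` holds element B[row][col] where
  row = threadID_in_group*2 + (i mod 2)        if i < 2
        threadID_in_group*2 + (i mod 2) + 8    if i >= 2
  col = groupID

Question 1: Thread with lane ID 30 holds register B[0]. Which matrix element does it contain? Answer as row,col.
4,7

lane 30: gr=7 (30/4), th=2 (30%4)
i=0: r=2*2+0+0=4, c=gr=7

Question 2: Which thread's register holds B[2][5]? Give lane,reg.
21,0

c=5→G=5  r=2→rhi=0,T=1,p=0
L=5*4+1=21  i=0*2+0=0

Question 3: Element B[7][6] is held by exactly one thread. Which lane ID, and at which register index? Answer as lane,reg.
27,1

c: 6->gid=6  r: 7->r8=0,tid=3,i&1=1
L=6*4+3=27  i=0*2+1=1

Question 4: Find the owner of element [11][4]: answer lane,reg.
17,3

c=4→G=4  r=11→rhi=1,T=1,p=1
L=4*4+1=17  i=1*2+1=3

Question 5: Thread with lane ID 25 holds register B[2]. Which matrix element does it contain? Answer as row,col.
lane 25: gid=6 (25/4), tid=1 (25%4)
i=2: r=1*2+0+8=10, c=gid=6

10,6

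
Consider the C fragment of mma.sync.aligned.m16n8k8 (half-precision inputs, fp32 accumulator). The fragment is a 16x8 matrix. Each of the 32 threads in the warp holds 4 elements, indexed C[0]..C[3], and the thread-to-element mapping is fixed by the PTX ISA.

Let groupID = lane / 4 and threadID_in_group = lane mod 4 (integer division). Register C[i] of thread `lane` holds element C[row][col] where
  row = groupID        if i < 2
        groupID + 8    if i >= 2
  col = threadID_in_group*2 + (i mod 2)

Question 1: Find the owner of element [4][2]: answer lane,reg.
r: 4->gid=4,r8=0  c: 2->tid=1,i&1=0
L=4*4+1=17  i=0*2+0=0

17,0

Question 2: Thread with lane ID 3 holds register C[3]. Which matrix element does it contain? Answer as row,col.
lane 3: gr=0 (3/4), th=3 (3%4)
i=3: r=0+8=8, c=3*2+1=7

8,7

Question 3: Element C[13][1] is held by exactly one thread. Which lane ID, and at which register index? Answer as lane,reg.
20,3

r=13→G=5,rhi=1  c=1→T=0,p=1
L=5*4+0=20  i=1*2+1=3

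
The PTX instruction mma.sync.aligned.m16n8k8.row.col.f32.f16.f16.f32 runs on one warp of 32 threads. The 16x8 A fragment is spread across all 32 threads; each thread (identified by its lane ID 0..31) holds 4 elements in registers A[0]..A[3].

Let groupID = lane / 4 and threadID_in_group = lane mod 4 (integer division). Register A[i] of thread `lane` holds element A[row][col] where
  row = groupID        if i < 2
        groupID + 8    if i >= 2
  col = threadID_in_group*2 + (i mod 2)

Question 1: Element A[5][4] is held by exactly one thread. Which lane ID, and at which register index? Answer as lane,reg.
22,0

r:5=>grp=5,rB=0  c:4=>tig=2,lo=0
L=5*4+2=22  i=0*2+0=0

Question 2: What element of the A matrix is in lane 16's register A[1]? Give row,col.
lane 16: grp=4 (16/4), tig=0 (16%4)
i=1: r=4+0=4, c=0*2+1=1

4,1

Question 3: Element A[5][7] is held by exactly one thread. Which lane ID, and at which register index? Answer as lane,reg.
23,1

r=5⇒gr=5,Rb=0  c=7⇒th=3,odd=1
L=5*4+3=23  i=0*2+1=1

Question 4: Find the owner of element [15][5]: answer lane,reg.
r: 15->gid=7,r8=1  c: 5->tid=2,i&1=1
L=7*4+2=30  i=1*2+1=3

30,3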